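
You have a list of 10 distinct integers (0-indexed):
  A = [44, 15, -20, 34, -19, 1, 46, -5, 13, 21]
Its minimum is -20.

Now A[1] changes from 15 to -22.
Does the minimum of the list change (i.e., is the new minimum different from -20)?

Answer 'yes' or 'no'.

Answer: yes

Derivation:
Old min = -20
Change: A[1] 15 -> -22
Changed element was NOT the min; min changes only if -22 < -20.
New min = -22; changed? yes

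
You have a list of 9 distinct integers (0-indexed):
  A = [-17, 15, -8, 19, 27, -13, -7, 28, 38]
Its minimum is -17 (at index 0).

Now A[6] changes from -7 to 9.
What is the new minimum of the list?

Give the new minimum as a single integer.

Old min = -17 (at index 0)
Change: A[6] -7 -> 9
Changed element was NOT the old min.
  New min = min(old_min, new_val) = min(-17, 9) = -17

Answer: -17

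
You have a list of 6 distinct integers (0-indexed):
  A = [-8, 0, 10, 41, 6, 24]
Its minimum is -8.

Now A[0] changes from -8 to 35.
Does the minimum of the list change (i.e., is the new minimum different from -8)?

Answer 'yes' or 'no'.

Answer: yes

Derivation:
Old min = -8
Change: A[0] -8 -> 35
Changed element was the min; new min must be rechecked.
New min = 0; changed? yes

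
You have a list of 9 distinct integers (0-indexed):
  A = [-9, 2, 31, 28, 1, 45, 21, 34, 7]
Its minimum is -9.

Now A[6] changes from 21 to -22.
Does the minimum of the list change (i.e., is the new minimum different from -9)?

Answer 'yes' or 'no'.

Answer: yes

Derivation:
Old min = -9
Change: A[6] 21 -> -22
Changed element was NOT the min; min changes only if -22 < -9.
New min = -22; changed? yes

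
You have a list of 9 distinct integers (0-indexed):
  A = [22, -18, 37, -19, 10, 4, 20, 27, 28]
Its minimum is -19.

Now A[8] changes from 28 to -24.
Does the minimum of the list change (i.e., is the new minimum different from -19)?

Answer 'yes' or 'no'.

Old min = -19
Change: A[8] 28 -> -24
Changed element was NOT the min; min changes only if -24 < -19.
New min = -24; changed? yes

Answer: yes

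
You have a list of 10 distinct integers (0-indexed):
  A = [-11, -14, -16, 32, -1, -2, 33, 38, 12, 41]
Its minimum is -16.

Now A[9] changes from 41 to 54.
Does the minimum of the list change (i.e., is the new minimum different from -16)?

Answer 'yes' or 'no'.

Answer: no

Derivation:
Old min = -16
Change: A[9] 41 -> 54
Changed element was NOT the min; min changes only if 54 < -16.
New min = -16; changed? no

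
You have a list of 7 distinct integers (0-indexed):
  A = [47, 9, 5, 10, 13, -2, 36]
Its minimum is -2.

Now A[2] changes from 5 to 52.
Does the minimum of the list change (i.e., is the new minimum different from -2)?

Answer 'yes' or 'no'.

Old min = -2
Change: A[2] 5 -> 52
Changed element was NOT the min; min changes only if 52 < -2.
New min = -2; changed? no

Answer: no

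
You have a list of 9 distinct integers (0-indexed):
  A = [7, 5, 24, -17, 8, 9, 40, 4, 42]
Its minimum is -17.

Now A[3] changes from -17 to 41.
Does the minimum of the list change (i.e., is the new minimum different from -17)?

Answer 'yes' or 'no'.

Old min = -17
Change: A[3] -17 -> 41
Changed element was the min; new min must be rechecked.
New min = 4; changed? yes

Answer: yes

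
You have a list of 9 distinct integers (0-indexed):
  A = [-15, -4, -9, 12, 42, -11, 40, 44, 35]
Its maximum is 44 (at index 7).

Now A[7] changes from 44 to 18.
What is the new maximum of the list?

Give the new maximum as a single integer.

Old max = 44 (at index 7)
Change: A[7] 44 -> 18
Changed element WAS the max -> may need rescan.
  Max of remaining elements: 42
  New max = max(18, 42) = 42

Answer: 42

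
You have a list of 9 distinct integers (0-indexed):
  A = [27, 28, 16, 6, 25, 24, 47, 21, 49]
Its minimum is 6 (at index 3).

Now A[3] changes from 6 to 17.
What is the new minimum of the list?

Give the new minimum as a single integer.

Old min = 6 (at index 3)
Change: A[3] 6 -> 17
Changed element WAS the min. Need to check: is 17 still <= all others?
  Min of remaining elements: 16
  New min = min(17, 16) = 16

Answer: 16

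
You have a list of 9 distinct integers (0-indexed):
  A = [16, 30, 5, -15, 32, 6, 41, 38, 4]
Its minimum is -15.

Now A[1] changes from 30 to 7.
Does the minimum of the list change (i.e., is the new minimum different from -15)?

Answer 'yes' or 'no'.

Old min = -15
Change: A[1] 30 -> 7
Changed element was NOT the min; min changes only if 7 < -15.
New min = -15; changed? no

Answer: no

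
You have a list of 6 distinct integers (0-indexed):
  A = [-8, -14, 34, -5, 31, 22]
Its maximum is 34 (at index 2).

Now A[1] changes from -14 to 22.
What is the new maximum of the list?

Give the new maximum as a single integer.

Answer: 34

Derivation:
Old max = 34 (at index 2)
Change: A[1] -14 -> 22
Changed element was NOT the old max.
  New max = max(old_max, new_val) = max(34, 22) = 34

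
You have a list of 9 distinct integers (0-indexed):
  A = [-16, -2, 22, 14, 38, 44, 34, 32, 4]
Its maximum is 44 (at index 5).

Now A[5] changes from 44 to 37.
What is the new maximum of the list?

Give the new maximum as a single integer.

Answer: 38

Derivation:
Old max = 44 (at index 5)
Change: A[5] 44 -> 37
Changed element WAS the max -> may need rescan.
  Max of remaining elements: 38
  New max = max(37, 38) = 38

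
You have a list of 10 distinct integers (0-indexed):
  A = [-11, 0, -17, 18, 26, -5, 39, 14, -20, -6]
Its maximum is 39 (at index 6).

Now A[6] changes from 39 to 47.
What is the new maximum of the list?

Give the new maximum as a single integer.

Old max = 39 (at index 6)
Change: A[6] 39 -> 47
Changed element WAS the max -> may need rescan.
  Max of remaining elements: 26
  New max = max(47, 26) = 47

Answer: 47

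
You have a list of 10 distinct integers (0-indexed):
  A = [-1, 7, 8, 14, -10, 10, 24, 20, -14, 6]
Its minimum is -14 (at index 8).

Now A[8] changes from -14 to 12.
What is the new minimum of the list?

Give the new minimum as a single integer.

Old min = -14 (at index 8)
Change: A[8] -14 -> 12
Changed element WAS the min. Need to check: is 12 still <= all others?
  Min of remaining elements: -10
  New min = min(12, -10) = -10

Answer: -10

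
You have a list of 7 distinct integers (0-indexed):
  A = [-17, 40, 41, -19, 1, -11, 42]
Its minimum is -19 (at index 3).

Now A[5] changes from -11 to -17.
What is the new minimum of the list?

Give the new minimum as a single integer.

Answer: -19

Derivation:
Old min = -19 (at index 3)
Change: A[5] -11 -> -17
Changed element was NOT the old min.
  New min = min(old_min, new_val) = min(-19, -17) = -19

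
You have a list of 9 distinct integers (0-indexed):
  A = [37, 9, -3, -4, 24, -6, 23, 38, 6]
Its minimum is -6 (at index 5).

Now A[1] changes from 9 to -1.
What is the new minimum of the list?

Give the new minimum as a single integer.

Answer: -6

Derivation:
Old min = -6 (at index 5)
Change: A[1] 9 -> -1
Changed element was NOT the old min.
  New min = min(old_min, new_val) = min(-6, -1) = -6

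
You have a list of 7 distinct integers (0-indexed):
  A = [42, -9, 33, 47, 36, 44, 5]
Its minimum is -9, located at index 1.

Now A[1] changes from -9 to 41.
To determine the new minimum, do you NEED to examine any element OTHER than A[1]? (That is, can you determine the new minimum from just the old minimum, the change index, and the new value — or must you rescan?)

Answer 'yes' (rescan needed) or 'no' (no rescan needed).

Old min = -9 at index 1
Change at index 1: -9 -> 41
Index 1 WAS the min and new value 41 > old min -9. Must rescan other elements to find the new min.
Needs rescan: yes

Answer: yes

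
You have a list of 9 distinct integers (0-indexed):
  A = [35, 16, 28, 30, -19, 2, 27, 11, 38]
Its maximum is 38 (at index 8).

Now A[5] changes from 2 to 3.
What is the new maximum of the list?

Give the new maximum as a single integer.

Answer: 38

Derivation:
Old max = 38 (at index 8)
Change: A[5] 2 -> 3
Changed element was NOT the old max.
  New max = max(old_max, new_val) = max(38, 3) = 38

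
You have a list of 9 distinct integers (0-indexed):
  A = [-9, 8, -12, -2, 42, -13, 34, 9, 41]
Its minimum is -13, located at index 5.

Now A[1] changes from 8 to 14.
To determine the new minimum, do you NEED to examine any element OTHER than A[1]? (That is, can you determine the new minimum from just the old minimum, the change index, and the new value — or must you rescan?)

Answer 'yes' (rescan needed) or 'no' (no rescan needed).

Old min = -13 at index 5
Change at index 1: 8 -> 14
Index 1 was NOT the min. New min = min(-13, 14). No rescan of other elements needed.
Needs rescan: no

Answer: no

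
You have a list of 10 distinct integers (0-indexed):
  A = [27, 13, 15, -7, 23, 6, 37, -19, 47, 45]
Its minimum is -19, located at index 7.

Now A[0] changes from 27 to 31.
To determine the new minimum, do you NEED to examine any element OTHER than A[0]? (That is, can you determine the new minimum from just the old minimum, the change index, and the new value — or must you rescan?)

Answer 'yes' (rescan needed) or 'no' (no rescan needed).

Old min = -19 at index 7
Change at index 0: 27 -> 31
Index 0 was NOT the min. New min = min(-19, 31). No rescan of other elements needed.
Needs rescan: no

Answer: no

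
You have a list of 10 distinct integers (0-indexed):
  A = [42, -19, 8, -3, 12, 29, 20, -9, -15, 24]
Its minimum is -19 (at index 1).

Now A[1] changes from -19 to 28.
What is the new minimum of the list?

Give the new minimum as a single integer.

Answer: -15

Derivation:
Old min = -19 (at index 1)
Change: A[1] -19 -> 28
Changed element WAS the min. Need to check: is 28 still <= all others?
  Min of remaining elements: -15
  New min = min(28, -15) = -15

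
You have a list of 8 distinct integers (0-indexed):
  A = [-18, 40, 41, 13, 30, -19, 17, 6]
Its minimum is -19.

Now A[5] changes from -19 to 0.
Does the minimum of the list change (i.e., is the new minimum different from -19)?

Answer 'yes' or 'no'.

Old min = -19
Change: A[5] -19 -> 0
Changed element was the min; new min must be rechecked.
New min = -18; changed? yes

Answer: yes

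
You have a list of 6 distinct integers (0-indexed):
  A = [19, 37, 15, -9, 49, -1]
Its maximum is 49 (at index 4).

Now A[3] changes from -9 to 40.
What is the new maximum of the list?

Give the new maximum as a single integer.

Answer: 49

Derivation:
Old max = 49 (at index 4)
Change: A[3] -9 -> 40
Changed element was NOT the old max.
  New max = max(old_max, new_val) = max(49, 40) = 49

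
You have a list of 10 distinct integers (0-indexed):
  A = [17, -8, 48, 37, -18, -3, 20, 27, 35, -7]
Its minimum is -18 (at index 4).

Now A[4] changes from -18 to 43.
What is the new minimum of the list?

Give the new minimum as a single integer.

Old min = -18 (at index 4)
Change: A[4] -18 -> 43
Changed element WAS the min. Need to check: is 43 still <= all others?
  Min of remaining elements: -8
  New min = min(43, -8) = -8

Answer: -8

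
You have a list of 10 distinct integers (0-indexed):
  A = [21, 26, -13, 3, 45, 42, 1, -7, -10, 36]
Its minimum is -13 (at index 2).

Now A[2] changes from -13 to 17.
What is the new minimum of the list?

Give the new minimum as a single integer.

Answer: -10

Derivation:
Old min = -13 (at index 2)
Change: A[2] -13 -> 17
Changed element WAS the min. Need to check: is 17 still <= all others?
  Min of remaining elements: -10
  New min = min(17, -10) = -10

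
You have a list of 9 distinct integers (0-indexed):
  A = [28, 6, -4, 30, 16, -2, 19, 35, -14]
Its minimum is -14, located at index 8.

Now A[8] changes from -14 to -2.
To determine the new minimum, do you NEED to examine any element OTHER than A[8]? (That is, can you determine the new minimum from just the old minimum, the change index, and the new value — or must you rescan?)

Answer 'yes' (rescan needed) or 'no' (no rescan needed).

Answer: yes

Derivation:
Old min = -14 at index 8
Change at index 8: -14 -> -2
Index 8 WAS the min and new value -2 > old min -14. Must rescan other elements to find the new min.
Needs rescan: yes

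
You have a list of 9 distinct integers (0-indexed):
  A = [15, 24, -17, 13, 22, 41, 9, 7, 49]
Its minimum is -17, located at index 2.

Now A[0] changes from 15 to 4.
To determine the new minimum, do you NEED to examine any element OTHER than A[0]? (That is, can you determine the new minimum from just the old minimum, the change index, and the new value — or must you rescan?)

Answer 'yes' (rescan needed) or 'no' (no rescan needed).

Old min = -17 at index 2
Change at index 0: 15 -> 4
Index 0 was NOT the min. New min = min(-17, 4). No rescan of other elements needed.
Needs rescan: no

Answer: no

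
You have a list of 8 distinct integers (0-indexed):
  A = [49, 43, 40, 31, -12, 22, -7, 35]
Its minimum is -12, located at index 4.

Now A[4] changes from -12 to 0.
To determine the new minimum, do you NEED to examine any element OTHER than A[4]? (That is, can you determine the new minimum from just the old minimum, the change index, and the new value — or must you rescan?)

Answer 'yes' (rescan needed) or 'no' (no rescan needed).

Old min = -12 at index 4
Change at index 4: -12 -> 0
Index 4 WAS the min and new value 0 > old min -12. Must rescan other elements to find the new min.
Needs rescan: yes

Answer: yes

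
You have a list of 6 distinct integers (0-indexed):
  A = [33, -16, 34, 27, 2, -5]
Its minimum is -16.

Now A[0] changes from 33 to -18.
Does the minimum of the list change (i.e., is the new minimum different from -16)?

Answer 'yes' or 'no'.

Old min = -16
Change: A[0] 33 -> -18
Changed element was NOT the min; min changes only if -18 < -16.
New min = -18; changed? yes

Answer: yes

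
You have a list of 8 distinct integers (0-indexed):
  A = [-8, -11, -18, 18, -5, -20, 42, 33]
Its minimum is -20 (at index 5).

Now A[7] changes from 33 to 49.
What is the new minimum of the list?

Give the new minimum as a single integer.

Old min = -20 (at index 5)
Change: A[7] 33 -> 49
Changed element was NOT the old min.
  New min = min(old_min, new_val) = min(-20, 49) = -20

Answer: -20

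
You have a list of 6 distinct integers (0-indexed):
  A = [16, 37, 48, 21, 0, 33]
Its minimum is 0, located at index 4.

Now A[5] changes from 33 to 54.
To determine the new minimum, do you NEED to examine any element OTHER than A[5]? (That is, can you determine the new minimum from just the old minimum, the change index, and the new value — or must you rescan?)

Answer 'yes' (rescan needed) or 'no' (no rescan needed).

Answer: no

Derivation:
Old min = 0 at index 4
Change at index 5: 33 -> 54
Index 5 was NOT the min. New min = min(0, 54). No rescan of other elements needed.
Needs rescan: no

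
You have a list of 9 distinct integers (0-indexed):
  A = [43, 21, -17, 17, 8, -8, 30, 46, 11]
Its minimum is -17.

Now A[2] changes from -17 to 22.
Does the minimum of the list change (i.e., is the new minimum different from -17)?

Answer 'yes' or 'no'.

Old min = -17
Change: A[2] -17 -> 22
Changed element was the min; new min must be rechecked.
New min = -8; changed? yes

Answer: yes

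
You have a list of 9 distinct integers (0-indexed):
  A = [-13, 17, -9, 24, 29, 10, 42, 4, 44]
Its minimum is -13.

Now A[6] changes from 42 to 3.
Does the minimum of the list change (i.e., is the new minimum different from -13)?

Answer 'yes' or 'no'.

Answer: no

Derivation:
Old min = -13
Change: A[6] 42 -> 3
Changed element was NOT the min; min changes only if 3 < -13.
New min = -13; changed? no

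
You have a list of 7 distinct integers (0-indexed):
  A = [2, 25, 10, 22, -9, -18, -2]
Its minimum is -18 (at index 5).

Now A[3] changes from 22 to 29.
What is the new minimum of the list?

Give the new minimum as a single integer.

Answer: -18

Derivation:
Old min = -18 (at index 5)
Change: A[3] 22 -> 29
Changed element was NOT the old min.
  New min = min(old_min, new_val) = min(-18, 29) = -18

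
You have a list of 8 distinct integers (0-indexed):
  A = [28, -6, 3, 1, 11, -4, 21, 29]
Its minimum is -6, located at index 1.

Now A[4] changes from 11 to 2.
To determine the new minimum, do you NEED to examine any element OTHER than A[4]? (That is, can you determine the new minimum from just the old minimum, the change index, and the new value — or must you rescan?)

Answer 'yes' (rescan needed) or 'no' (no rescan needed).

Answer: no

Derivation:
Old min = -6 at index 1
Change at index 4: 11 -> 2
Index 4 was NOT the min. New min = min(-6, 2). No rescan of other elements needed.
Needs rescan: no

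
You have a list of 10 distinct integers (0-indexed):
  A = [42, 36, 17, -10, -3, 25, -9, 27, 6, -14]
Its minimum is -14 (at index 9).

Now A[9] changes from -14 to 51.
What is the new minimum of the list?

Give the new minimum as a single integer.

Answer: -10

Derivation:
Old min = -14 (at index 9)
Change: A[9] -14 -> 51
Changed element WAS the min. Need to check: is 51 still <= all others?
  Min of remaining elements: -10
  New min = min(51, -10) = -10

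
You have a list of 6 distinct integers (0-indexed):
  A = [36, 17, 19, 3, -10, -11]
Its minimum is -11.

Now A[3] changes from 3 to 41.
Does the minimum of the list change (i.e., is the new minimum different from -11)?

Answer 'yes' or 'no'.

Old min = -11
Change: A[3] 3 -> 41
Changed element was NOT the min; min changes only if 41 < -11.
New min = -11; changed? no

Answer: no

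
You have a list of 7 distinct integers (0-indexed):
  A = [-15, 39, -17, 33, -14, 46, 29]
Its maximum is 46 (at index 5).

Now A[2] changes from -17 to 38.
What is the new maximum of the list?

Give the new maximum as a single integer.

Answer: 46

Derivation:
Old max = 46 (at index 5)
Change: A[2] -17 -> 38
Changed element was NOT the old max.
  New max = max(old_max, new_val) = max(46, 38) = 46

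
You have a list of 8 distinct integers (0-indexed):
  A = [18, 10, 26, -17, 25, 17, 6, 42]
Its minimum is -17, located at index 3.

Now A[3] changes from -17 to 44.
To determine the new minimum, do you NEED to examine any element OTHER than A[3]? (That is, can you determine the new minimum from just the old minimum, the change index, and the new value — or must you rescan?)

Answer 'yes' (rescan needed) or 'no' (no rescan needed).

Old min = -17 at index 3
Change at index 3: -17 -> 44
Index 3 WAS the min and new value 44 > old min -17. Must rescan other elements to find the new min.
Needs rescan: yes

Answer: yes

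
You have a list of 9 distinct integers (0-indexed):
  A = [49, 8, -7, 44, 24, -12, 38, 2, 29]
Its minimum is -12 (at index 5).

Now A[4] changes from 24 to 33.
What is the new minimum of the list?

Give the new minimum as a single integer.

Old min = -12 (at index 5)
Change: A[4] 24 -> 33
Changed element was NOT the old min.
  New min = min(old_min, new_val) = min(-12, 33) = -12

Answer: -12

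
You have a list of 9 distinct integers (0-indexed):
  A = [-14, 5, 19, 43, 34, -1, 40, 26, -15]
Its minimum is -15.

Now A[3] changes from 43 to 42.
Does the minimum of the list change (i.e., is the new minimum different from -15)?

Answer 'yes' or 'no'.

Answer: no

Derivation:
Old min = -15
Change: A[3] 43 -> 42
Changed element was NOT the min; min changes only if 42 < -15.
New min = -15; changed? no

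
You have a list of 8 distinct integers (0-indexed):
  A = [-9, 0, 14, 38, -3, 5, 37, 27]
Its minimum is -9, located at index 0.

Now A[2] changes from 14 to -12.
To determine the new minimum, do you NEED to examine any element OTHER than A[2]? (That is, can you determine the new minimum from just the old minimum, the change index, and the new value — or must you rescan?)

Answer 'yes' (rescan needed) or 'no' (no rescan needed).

Old min = -9 at index 0
Change at index 2: 14 -> -12
Index 2 was NOT the min. New min = min(-9, -12). No rescan of other elements needed.
Needs rescan: no

Answer: no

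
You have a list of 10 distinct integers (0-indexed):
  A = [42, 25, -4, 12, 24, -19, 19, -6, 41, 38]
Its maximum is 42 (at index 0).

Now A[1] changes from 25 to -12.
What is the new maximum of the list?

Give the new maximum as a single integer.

Answer: 42

Derivation:
Old max = 42 (at index 0)
Change: A[1] 25 -> -12
Changed element was NOT the old max.
  New max = max(old_max, new_val) = max(42, -12) = 42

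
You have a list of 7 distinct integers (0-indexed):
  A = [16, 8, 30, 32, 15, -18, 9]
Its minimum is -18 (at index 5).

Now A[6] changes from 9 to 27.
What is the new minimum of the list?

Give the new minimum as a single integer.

Answer: -18

Derivation:
Old min = -18 (at index 5)
Change: A[6] 9 -> 27
Changed element was NOT the old min.
  New min = min(old_min, new_val) = min(-18, 27) = -18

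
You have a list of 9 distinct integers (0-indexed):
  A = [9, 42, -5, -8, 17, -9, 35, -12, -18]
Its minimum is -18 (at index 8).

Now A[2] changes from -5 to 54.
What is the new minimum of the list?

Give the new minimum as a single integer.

Old min = -18 (at index 8)
Change: A[2] -5 -> 54
Changed element was NOT the old min.
  New min = min(old_min, new_val) = min(-18, 54) = -18

Answer: -18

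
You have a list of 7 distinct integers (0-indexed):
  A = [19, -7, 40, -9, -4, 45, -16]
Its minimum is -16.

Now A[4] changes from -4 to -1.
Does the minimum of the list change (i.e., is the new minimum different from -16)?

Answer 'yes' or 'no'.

Old min = -16
Change: A[4] -4 -> -1
Changed element was NOT the min; min changes only if -1 < -16.
New min = -16; changed? no

Answer: no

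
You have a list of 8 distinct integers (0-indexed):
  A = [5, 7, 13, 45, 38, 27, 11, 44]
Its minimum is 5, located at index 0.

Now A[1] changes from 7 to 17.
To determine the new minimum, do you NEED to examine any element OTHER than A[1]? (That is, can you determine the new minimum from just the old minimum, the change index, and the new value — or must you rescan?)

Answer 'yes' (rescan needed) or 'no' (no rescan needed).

Answer: no

Derivation:
Old min = 5 at index 0
Change at index 1: 7 -> 17
Index 1 was NOT the min. New min = min(5, 17). No rescan of other elements needed.
Needs rescan: no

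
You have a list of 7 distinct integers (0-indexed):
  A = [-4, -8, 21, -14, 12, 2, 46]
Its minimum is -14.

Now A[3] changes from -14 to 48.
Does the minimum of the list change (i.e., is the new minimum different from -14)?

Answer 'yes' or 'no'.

Answer: yes

Derivation:
Old min = -14
Change: A[3] -14 -> 48
Changed element was the min; new min must be rechecked.
New min = -8; changed? yes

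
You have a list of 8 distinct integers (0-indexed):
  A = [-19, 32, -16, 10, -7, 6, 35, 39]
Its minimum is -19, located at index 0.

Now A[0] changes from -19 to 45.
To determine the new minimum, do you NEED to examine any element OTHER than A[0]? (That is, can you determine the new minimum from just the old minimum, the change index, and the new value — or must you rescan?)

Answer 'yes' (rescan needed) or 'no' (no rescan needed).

Answer: yes

Derivation:
Old min = -19 at index 0
Change at index 0: -19 -> 45
Index 0 WAS the min and new value 45 > old min -19. Must rescan other elements to find the new min.
Needs rescan: yes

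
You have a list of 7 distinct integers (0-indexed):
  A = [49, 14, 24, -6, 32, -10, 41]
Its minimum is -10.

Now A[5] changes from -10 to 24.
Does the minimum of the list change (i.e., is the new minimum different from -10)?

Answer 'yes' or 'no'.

Answer: yes

Derivation:
Old min = -10
Change: A[5] -10 -> 24
Changed element was the min; new min must be rechecked.
New min = -6; changed? yes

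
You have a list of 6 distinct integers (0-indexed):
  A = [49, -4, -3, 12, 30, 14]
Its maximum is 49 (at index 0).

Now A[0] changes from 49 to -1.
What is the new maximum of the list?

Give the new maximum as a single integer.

Answer: 30

Derivation:
Old max = 49 (at index 0)
Change: A[0] 49 -> -1
Changed element WAS the max -> may need rescan.
  Max of remaining elements: 30
  New max = max(-1, 30) = 30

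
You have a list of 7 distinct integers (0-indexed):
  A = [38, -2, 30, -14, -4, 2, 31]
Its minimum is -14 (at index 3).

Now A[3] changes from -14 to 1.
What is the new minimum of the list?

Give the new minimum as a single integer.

Old min = -14 (at index 3)
Change: A[3] -14 -> 1
Changed element WAS the min. Need to check: is 1 still <= all others?
  Min of remaining elements: -4
  New min = min(1, -4) = -4

Answer: -4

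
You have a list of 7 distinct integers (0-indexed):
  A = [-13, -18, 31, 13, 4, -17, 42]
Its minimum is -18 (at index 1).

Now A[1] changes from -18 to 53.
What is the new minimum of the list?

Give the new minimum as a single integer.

Old min = -18 (at index 1)
Change: A[1] -18 -> 53
Changed element WAS the min. Need to check: is 53 still <= all others?
  Min of remaining elements: -17
  New min = min(53, -17) = -17

Answer: -17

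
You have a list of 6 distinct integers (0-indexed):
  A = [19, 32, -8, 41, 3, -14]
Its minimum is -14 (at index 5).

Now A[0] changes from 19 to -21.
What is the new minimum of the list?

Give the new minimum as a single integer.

Old min = -14 (at index 5)
Change: A[0] 19 -> -21
Changed element was NOT the old min.
  New min = min(old_min, new_val) = min(-14, -21) = -21

Answer: -21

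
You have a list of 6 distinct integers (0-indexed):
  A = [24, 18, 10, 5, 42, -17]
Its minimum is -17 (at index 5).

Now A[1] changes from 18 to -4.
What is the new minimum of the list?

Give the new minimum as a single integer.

Answer: -17

Derivation:
Old min = -17 (at index 5)
Change: A[1] 18 -> -4
Changed element was NOT the old min.
  New min = min(old_min, new_val) = min(-17, -4) = -17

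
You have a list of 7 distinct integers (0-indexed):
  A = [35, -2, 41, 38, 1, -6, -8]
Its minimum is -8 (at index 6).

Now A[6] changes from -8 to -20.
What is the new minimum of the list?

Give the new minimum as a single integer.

Old min = -8 (at index 6)
Change: A[6] -8 -> -20
Changed element WAS the min. Need to check: is -20 still <= all others?
  Min of remaining elements: -6
  New min = min(-20, -6) = -20

Answer: -20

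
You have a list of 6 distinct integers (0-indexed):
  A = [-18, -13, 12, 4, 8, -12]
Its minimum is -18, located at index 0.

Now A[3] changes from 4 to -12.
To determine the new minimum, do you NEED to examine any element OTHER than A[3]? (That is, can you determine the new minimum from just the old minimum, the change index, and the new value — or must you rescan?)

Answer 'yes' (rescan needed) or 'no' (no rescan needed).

Answer: no

Derivation:
Old min = -18 at index 0
Change at index 3: 4 -> -12
Index 3 was NOT the min. New min = min(-18, -12). No rescan of other elements needed.
Needs rescan: no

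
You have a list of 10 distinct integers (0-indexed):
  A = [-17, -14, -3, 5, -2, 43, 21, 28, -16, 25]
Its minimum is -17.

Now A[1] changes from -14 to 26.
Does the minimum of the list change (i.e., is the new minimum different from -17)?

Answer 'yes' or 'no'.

Old min = -17
Change: A[1] -14 -> 26
Changed element was NOT the min; min changes only if 26 < -17.
New min = -17; changed? no

Answer: no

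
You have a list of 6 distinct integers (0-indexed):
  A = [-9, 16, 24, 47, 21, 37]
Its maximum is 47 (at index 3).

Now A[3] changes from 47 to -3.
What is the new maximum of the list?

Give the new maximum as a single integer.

Answer: 37

Derivation:
Old max = 47 (at index 3)
Change: A[3] 47 -> -3
Changed element WAS the max -> may need rescan.
  Max of remaining elements: 37
  New max = max(-3, 37) = 37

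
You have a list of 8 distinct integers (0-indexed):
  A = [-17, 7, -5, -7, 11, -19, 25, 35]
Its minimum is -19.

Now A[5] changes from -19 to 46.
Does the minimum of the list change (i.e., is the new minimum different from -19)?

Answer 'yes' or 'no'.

Answer: yes

Derivation:
Old min = -19
Change: A[5] -19 -> 46
Changed element was the min; new min must be rechecked.
New min = -17; changed? yes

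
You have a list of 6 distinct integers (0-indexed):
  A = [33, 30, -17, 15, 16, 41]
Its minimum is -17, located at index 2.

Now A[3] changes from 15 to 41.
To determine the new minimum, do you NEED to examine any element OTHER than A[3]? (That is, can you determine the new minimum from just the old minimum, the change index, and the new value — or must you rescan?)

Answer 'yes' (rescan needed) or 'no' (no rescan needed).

Old min = -17 at index 2
Change at index 3: 15 -> 41
Index 3 was NOT the min. New min = min(-17, 41). No rescan of other elements needed.
Needs rescan: no

Answer: no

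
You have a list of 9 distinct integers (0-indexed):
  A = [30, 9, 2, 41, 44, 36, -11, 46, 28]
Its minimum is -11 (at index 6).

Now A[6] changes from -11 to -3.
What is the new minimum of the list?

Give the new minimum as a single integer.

Old min = -11 (at index 6)
Change: A[6] -11 -> -3
Changed element WAS the min. Need to check: is -3 still <= all others?
  Min of remaining elements: 2
  New min = min(-3, 2) = -3

Answer: -3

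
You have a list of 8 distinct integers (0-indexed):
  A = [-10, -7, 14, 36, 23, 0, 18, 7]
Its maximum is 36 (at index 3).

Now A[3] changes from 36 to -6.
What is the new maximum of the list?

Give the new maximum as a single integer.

Old max = 36 (at index 3)
Change: A[3] 36 -> -6
Changed element WAS the max -> may need rescan.
  Max of remaining elements: 23
  New max = max(-6, 23) = 23

Answer: 23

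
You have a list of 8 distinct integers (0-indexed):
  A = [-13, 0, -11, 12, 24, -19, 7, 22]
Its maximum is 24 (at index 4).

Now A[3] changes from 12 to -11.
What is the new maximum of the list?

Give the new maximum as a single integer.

Old max = 24 (at index 4)
Change: A[3] 12 -> -11
Changed element was NOT the old max.
  New max = max(old_max, new_val) = max(24, -11) = 24

Answer: 24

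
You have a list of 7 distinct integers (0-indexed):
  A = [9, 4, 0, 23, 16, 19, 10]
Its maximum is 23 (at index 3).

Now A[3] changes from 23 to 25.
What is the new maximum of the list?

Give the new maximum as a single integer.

Old max = 23 (at index 3)
Change: A[3] 23 -> 25
Changed element WAS the max -> may need rescan.
  Max of remaining elements: 19
  New max = max(25, 19) = 25

Answer: 25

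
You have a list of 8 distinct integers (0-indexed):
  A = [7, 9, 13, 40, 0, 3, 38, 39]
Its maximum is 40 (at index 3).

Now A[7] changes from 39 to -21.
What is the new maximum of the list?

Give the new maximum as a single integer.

Old max = 40 (at index 3)
Change: A[7] 39 -> -21
Changed element was NOT the old max.
  New max = max(old_max, new_val) = max(40, -21) = 40

Answer: 40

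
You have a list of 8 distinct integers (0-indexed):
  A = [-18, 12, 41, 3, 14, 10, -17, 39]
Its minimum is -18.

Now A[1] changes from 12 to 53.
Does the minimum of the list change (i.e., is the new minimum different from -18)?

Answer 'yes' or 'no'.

Old min = -18
Change: A[1] 12 -> 53
Changed element was NOT the min; min changes only if 53 < -18.
New min = -18; changed? no

Answer: no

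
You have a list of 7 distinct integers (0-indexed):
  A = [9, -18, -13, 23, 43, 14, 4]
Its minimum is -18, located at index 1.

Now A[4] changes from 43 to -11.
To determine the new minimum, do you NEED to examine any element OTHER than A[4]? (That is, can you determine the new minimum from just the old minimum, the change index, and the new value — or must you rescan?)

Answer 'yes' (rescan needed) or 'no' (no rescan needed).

Old min = -18 at index 1
Change at index 4: 43 -> -11
Index 4 was NOT the min. New min = min(-18, -11). No rescan of other elements needed.
Needs rescan: no

Answer: no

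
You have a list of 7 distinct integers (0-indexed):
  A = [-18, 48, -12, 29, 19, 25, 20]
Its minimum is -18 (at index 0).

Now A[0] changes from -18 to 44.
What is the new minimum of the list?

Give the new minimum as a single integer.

Answer: -12

Derivation:
Old min = -18 (at index 0)
Change: A[0] -18 -> 44
Changed element WAS the min. Need to check: is 44 still <= all others?
  Min of remaining elements: -12
  New min = min(44, -12) = -12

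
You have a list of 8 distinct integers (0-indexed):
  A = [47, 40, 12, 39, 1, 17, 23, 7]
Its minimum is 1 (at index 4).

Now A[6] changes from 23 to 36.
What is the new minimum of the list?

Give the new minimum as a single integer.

Old min = 1 (at index 4)
Change: A[6] 23 -> 36
Changed element was NOT the old min.
  New min = min(old_min, new_val) = min(1, 36) = 1

Answer: 1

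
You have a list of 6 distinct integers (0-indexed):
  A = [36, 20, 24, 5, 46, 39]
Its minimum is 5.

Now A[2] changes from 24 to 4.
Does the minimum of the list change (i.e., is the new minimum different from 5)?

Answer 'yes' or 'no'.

Answer: yes

Derivation:
Old min = 5
Change: A[2] 24 -> 4
Changed element was NOT the min; min changes only if 4 < 5.
New min = 4; changed? yes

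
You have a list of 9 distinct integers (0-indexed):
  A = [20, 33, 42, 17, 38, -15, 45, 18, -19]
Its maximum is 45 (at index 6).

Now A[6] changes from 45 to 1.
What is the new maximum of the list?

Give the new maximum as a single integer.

Old max = 45 (at index 6)
Change: A[6] 45 -> 1
Changed element WAS the max -> may need rescan.
  Max of remaining elements: 42
  New max = max(1, 42) = 42

Answer: 42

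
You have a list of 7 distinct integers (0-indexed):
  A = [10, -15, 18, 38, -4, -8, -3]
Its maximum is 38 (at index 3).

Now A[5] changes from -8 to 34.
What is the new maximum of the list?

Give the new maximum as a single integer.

Answer: 38

Derivation:
Old max = 38 (at index 3)
Change: A[5] -8 -> 34
Changed element was NOT the old max.
  New max = max(old_max, new_val) = max(38, 34) = 38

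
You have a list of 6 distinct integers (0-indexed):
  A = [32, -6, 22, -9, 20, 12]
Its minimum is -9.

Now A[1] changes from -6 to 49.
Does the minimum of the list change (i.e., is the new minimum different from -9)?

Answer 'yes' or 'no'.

Old min = -9
Change: A[1] -6 -> 49
Changed element was NOT the min; min changes only if 49 < -9.
New min = -9; changed? no

Answer: no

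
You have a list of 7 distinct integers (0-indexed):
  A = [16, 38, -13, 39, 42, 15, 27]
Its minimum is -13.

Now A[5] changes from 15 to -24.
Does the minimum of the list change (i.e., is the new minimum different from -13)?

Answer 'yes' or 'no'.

Answer: yes

Derivation:
Old min = -13
Change: A[5] 15 -> -24
Changed element was NOT the min; min changes only if -24 < -13.
New min = -24; changed? yes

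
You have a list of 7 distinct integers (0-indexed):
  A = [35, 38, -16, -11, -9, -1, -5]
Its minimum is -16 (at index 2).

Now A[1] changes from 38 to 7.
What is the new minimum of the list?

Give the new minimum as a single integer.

Old min = -16 (at index 2)
Change: A[1] 38 -> 7
Changed element was NOT the old min.
  New min = min(old_min, new_val) = min(-16, 7) = -16

Answer: -16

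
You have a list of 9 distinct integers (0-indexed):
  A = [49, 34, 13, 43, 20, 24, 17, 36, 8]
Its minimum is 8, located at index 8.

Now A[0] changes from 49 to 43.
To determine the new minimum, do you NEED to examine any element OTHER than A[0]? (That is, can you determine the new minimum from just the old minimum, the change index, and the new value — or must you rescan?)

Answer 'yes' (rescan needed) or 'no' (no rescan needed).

Answer: no

Derivation:
Old min = 8 at index 8
Change at index 0: 49 -> 43
Index 0 was NOT the min. New min = min(8, 43). No rescan of other elements needed.
Needs rescan: no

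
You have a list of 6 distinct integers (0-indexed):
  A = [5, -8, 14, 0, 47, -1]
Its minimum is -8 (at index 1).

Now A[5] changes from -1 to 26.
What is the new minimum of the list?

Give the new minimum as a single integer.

Old min = -8 (at index 1)
Change: A[5] -1 -> 26
Changed element was NOT the old min.
  New min = min(old_min, new_val) = min(-8, 26) = -8

Answer: -8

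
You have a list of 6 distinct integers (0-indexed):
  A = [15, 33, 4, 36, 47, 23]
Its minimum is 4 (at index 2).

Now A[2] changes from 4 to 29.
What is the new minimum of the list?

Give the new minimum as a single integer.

Answer: 15

Derivation:
Old min = 4 (at index 2)
Change: A[2] 4 -> 29
Changed element WAS the min. Need to check: is 29 still <= all others?
  Min of remaining elements: 15
  New min = min(29, 15) = 15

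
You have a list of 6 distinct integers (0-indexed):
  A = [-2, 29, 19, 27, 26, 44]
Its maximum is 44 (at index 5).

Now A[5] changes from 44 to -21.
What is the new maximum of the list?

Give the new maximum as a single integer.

Old max = 44 (at index 5)
Change: A[5] 44 -> -21
Changed element WAS the max -> may need rescan.
  Max of remaining elements: 29
  New max = max(-21, 29) = 29

Answer: 29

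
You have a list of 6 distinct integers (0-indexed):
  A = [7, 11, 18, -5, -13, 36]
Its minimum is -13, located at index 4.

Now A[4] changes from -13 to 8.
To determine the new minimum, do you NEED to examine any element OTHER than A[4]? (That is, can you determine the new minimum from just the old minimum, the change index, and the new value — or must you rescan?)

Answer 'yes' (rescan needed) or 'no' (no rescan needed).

Old min = -13 at index 4
Change at index 4: -13 -> 8
Index 4 WAS the min and new value 8 > old min -13. Must rescan other elements to find the new min.
Needs rescan: yes

Answer: yes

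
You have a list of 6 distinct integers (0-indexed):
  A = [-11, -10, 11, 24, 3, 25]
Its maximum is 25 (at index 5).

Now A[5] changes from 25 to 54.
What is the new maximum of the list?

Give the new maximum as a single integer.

Answer: 54

Derivation:
Old max = 25 (at index 5)
Change: A[5] 25 -> 54
Changed element WAS the max -> may need rescan.
  Max of remaining elements: 24
  New max = max(54, 24) = 54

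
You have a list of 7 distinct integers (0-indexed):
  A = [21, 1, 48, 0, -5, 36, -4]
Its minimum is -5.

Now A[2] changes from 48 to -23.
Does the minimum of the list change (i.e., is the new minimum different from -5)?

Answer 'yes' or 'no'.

Old min = -5
Change: A[2] 48 -> -23
Changed element was NOT the min; min changes only if -23 < -5.
New min = -23; changed? yes

Answer: yes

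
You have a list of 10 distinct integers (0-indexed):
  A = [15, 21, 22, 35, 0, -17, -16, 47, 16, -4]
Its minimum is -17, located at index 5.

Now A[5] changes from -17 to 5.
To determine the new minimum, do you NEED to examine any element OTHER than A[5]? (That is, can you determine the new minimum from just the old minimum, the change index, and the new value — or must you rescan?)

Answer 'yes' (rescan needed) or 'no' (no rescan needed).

Old min = -17 at index 5
Change at index 5: -17 -> 5
Index 5 WAS the min and new value 5 > old min -17. Must rescan other elements to find the new min.
Needs rescan: yes

Answer: yes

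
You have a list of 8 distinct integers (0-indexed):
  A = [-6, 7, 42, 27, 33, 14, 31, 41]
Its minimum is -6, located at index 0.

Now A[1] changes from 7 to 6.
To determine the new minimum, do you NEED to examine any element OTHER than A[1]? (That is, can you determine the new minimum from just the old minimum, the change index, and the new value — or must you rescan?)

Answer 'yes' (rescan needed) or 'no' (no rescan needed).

Answer: no

Derivation:
Old min = -6 at index 0
Change at index 1: 7 -> 6
Index 1 was NOT the min. New min = min(-6, 6). No rescan of other elements needed.
Needs rescan: no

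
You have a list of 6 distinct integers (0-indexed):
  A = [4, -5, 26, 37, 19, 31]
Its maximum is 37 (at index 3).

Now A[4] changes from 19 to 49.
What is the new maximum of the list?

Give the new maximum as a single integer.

Answer: 49

Derivation:
Old max = 37 (at index 3)
Change: A[4] 19 -> 49
Changed element was NOT the old max.
  New max = max(old_max, new_val) = max(37, 49) = 49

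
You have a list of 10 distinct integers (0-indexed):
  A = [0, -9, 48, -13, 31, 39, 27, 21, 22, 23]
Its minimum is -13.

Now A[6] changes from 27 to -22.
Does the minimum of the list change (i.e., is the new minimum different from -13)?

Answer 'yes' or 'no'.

Old min = -13
Change: A[6] 27 -> -22
Changed element was NOT the min; min changes only if -22 < -13.
New min = -22; changed? yes

Answer: yes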